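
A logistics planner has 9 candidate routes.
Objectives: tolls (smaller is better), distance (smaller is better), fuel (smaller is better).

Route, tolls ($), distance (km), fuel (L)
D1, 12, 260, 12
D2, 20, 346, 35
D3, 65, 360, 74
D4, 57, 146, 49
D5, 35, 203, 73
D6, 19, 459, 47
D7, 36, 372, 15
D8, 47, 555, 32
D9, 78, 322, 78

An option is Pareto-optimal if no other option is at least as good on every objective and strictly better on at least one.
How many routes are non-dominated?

D1: not dominated (best tolls).
D2: dominated by D1 (tolls 12≤20, distance 260≤346, fuel 12≤35).
D3: dominated by D1 (tolls 12≤65, distance 260≤360, fuel 12≤74).
D4: not dominated (best distance).
D5: not dominated.
D6: dominated by D1 (tolls 12≤19, distance 260≤459, fuel 12≤47).
D7: dominated by D1 (tolls 12≤36, distance 260≤372, fuel 12≤15).
D8: dominated by D1 (tolls 12≤47, distance 260≤555, fuel 12≤32).
D9: dominated by D1 (tolls 12≤78, distance 260≤322, fuel 12≤78).
Pareto-optimal: D1, D4, D5 → 3.

3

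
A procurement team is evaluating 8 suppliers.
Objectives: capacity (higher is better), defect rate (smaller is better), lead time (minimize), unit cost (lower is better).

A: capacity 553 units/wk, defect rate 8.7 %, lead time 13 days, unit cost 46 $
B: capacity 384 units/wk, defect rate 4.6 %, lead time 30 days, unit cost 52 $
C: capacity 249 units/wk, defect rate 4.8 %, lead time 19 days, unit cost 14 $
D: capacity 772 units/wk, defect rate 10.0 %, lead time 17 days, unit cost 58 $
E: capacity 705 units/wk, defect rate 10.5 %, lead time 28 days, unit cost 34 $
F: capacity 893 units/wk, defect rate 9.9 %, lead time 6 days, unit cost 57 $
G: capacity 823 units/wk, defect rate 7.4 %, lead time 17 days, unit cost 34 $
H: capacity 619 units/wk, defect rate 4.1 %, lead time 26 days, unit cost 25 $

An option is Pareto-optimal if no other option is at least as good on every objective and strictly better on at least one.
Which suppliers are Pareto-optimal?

A: not dominated.
B: dominated by H (capacity 619≥384, defect rate 4.1≤4.6, lead time 26≤30, unit cost 25≤52).
C: not dominated (best unit cost).
D: dominated by F (capacity 893≥772, defect rate 9.9≤10.0, lead time 6≤17, unit cost 57≤58).
E: dominated by G (capacity 823≥705, defect rate 7.4≤10.5, lead time 17≤28, unit cost 34≤34).
F: not dominated (best capacity).
G: not dominated.
H: not dominated (best defect rate).

A, C, F, G, H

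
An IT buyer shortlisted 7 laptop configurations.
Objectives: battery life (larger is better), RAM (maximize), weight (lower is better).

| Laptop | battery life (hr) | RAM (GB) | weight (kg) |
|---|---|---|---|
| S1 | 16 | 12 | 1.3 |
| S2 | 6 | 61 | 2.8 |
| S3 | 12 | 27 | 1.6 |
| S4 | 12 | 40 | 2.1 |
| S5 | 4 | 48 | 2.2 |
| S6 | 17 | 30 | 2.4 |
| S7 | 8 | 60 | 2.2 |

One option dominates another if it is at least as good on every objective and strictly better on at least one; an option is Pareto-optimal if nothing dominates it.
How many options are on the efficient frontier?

6

S1: not dominated (best weight).
S2: not dominated (best RAM).
S3: not dominated.
S4: not dominated.
S5: dominated by S7 (battery life 8≥4, RAM 60≥48, weight 2.2≤2.2).
S6: not dominated (best battery life).
S7: not dominated.
Pareto-optimal: S1, S2, S3, S4, S6, S7 → 6.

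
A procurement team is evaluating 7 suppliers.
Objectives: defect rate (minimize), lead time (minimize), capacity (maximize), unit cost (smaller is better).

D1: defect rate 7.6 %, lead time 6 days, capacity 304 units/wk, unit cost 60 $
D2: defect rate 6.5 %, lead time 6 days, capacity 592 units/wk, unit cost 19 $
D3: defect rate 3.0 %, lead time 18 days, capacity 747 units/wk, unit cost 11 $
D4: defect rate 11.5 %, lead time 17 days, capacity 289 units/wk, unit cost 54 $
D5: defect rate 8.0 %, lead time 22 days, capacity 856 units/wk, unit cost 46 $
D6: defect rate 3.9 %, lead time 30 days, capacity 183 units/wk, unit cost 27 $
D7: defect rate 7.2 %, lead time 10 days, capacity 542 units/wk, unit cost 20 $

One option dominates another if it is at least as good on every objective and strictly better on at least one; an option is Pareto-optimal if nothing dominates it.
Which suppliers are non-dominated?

D1: dominated by D2 (defect rate 6.5≤7.6, lead time 6≤6, capacity 592≥304, unit cost 19≤60).
D2: not dominated.
D3: not dominated (best defect rate).
D4: dominated by D2 (defect rate 6.5≤11.5, lead time 6≤17, capacity 592≥289, unit cost 19≤54).
D5: not dominated (best capacity).
D6: dominated by D3 (defect rate 3.0≤3.9, lead time 18≤30, capacity 747≥183, unit cost 11≤27).
D7: dominated by D2 (defect rate 6.5≤7.2, lead time 6≤10, capacity 592≥542, unit cost 19≤20).

D2, D3, D5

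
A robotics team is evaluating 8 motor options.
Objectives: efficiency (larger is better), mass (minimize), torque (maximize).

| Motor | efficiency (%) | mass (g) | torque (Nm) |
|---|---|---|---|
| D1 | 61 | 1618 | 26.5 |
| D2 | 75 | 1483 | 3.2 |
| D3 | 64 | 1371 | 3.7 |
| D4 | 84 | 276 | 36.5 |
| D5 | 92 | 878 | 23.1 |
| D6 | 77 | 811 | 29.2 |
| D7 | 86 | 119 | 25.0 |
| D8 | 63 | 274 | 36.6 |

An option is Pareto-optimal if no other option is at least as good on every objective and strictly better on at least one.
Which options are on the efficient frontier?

D1: dominated by D4 (efficiency 84≥61, mass 276≤1618, torque 36.5≥26.5).
D2: dominated by D4 (efficiency 84≥75, mass 276≤1483, torque 36.5≥3.2).
D3: dominated by D4 (efficiency 84≥64, mass 276≤1371, torque 36.5≥3.7).
D4: not dominated.
D5: not dominated (best efficiency).
D6: dominated by D4 (efficiency 84≥77, mass 276≤811, torque 36.5≥29.2).
D7: not dominated (best mass).
D8: not dominated (best torque).

D4, D5, D7, D8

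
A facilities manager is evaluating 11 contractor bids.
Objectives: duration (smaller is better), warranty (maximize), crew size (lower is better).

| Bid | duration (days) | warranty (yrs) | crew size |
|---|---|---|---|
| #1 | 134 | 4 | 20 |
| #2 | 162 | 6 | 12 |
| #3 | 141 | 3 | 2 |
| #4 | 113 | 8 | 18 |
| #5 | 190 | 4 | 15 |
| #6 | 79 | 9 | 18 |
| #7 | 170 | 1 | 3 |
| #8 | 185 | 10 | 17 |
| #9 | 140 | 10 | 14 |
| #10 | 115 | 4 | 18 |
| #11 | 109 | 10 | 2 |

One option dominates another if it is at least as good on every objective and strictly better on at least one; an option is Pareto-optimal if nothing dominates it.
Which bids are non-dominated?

#1: dominated by #4 (duration 113≤134, warranty 8≥4, crew size 18≤20).
#2: dominated by #11 (duration 109≤162, warranty 10≥6, crew size 2≤12).
#3: dominated by #11 (duration 109≤141, warranty 10≥3, crew size 2≤2).
#4: dominated by #6 (duration 79≤113, warranty 9≥8, crew size 18≤18).
#5: dominated by #2 (duration 162≤190, warranty 6≥4, crew size 12≤15).
#6: not dominated (best duration).
#7: dominated by #3 (duration 141≤170, warranty 3≥1, crew size 2≤3).
#8: dominated by #9 (duration 140≤185, warranty 10≥10, crew size 14≤17).
#9: dominated by #11 (duration 109≤140, warranty 10≥10, crew size 2≤14).
#10: dominated by #4 (duration 113≤115, warranty 8≥4, crew size 18≤18).
#11: not dominated.

#6, #11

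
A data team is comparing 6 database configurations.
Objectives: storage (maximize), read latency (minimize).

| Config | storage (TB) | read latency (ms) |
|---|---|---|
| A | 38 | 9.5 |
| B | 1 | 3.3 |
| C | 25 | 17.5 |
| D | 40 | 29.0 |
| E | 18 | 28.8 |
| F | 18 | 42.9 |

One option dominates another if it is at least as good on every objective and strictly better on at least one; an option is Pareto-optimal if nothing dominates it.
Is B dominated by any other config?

No

A: worse on read latency (9.5 vs 3.3).
C: worse on read latency (17.5 vs 3.3).
D: worse on read latency (29.0 vs 3.3).
E: worse on read latency (28.8 vs 3.3).
F: worse on read latency (42.9 vs 3.3).
No option is at least as good as B on every objective and strictly better on one.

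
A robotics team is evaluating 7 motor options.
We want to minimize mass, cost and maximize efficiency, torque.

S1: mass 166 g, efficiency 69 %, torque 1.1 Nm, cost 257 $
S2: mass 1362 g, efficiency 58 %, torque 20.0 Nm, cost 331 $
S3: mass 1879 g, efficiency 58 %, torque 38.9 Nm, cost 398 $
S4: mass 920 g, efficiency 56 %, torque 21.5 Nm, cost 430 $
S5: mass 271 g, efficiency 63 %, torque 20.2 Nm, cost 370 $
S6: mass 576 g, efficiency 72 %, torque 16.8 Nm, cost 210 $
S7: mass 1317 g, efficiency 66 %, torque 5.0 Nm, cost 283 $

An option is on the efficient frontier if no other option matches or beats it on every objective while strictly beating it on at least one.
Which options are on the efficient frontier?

S1, S2, S3, S4, S5, S6

S1: not dominated (best mass).
S2: not dominated.
S3: not dominated (best torque).
S4: not dominated.
S5: not dominated.
S6: not dominated (best efficiency).
S7: dominated by S6 (mass 576≤1317, efficiency 72≥66, torque 16.8≥5.0, cost 210≤283).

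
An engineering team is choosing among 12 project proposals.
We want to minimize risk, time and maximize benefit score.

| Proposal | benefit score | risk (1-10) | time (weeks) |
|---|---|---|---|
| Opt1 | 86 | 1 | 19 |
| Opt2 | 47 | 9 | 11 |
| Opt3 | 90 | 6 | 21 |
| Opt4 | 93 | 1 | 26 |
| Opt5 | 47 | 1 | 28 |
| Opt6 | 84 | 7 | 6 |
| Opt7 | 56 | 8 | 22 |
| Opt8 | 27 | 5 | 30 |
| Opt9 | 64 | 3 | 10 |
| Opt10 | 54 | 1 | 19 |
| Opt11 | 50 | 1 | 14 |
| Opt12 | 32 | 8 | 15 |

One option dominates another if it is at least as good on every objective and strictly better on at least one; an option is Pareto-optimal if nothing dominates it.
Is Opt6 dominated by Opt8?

No

Opt8 vs Opt6: Opt8 is worse on benefit score (27 vs 84), so it does not dominate Opt6.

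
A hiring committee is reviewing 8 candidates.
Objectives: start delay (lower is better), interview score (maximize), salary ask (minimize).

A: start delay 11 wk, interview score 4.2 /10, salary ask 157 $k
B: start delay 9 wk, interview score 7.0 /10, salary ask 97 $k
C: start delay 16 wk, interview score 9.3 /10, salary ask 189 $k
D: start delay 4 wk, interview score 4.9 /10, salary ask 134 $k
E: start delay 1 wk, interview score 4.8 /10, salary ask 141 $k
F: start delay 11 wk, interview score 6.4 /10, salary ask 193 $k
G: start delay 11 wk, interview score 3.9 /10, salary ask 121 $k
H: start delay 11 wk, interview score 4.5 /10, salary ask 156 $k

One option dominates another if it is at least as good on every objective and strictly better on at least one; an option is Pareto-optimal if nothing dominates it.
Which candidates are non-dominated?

A: dominated by B (start delay 9≤11, interview score 7.0≥4.2, salary ask 97≤157).
B: not dominated (best salary ask).
C: not dominated (best interview score).
D: not dominated.
E: not dominated (best start delay).
F: dominated by B (start delay 9≤11, interview score 7.0≥6.4, salary ask 97≤193).
G: dominated by B (start delay 9≤11, interview score 7.0≥3.9, salary ask 97≤121).
H: dominated by B (start delay 9≤11, interview score 7.0≥4.5, salary ask 97≤156).

B, C, D, E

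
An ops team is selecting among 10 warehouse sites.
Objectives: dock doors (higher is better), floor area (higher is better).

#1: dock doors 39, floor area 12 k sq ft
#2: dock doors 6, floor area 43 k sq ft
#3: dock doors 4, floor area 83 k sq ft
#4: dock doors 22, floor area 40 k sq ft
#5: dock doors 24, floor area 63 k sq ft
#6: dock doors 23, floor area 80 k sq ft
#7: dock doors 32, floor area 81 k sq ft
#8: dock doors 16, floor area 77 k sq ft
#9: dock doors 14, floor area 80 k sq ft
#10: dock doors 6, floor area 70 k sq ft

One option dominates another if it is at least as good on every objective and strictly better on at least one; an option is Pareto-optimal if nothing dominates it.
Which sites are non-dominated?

#1, #3, #7

#1: not dominated (best dock doors).
#2: dominated by #5 (dock doors 24≥6, floor area 63≥43).
#3: not dominated (best floor area).
#4: dominated by #5 (dock doors 24≥22, floor area 63≥40).
#5: dominated by #7 (dock doors 32≥24, floor area 81≥63).
#6: dominated by #7 (dock doors 32≥23, floor area 81≥80).
#7: not dominated.
#8: dominated by #6 (dock doors 23≥16, floor area 80≥77).
#9: dominated by #6 (dock doors 23≥14, floor area 80≥80).
#10: dominated by #6 (dock doors 23≥6, floor area 80≥70).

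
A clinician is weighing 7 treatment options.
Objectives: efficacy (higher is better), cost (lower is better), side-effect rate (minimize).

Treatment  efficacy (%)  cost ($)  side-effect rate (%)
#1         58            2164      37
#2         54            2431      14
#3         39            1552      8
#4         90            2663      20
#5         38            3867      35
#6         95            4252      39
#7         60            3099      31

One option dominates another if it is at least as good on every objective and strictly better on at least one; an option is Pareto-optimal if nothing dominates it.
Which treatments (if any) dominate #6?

#1: worse on efficacy (58 vs 95).
#2: worse on efficacy (54 vs 95).
#3: worse on efficacy (39 vs 95).
#4: worse on efficacy (90 vs 95).
#5: worse on efficacy (38 vs 95).
#7: worse on efficacy (60 vs 95).
No option dominates #6.

none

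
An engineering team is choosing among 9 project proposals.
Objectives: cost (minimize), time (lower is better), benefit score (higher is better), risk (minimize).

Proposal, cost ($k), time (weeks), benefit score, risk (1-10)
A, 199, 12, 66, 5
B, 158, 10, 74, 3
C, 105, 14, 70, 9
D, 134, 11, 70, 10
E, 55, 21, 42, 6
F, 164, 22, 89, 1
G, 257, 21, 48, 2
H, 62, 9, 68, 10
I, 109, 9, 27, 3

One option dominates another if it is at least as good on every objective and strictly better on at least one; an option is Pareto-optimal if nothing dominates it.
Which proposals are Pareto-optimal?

A: dominated by B (cost 158≤199, time 10≤12, benefit score 74≥66, risk 3≤5).
B: not dominated.
C: not dominated.
D: not dominated.
E: not dominated (best cost).
F: not dominated (best benefit score).
G: not dominated.
H: not dominated.
I: not dominated.

B, C, D, E, F, G, H, I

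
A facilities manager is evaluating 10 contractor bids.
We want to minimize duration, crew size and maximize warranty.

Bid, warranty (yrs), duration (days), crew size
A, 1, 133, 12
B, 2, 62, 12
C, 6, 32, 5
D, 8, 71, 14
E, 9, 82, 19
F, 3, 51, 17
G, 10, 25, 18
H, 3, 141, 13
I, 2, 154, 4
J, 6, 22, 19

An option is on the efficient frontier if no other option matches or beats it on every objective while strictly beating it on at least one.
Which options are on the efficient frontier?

A: dominated by B (warranty 2≥1, duration 62≤133, crew size 12≤12).
B: dominated by C (warranty 6≥2, duration 32≤62, crew size 5≤12).
C: not dominated.
D: not dominated.
E: dominated by G (warranty 10≥9, duration 25≤82, crew size 18≤19).
F: dominated by C (warranty 6≥3, duration 32≤51, crew size 5≤17).
G: not dominated (best warranty).
H: dominated by C (warranty 6≥3, duration 32≤141, crew size 5≤13).
I: not dominated (best crew size).
J: not dominated (best duration).

C, D, G, I, J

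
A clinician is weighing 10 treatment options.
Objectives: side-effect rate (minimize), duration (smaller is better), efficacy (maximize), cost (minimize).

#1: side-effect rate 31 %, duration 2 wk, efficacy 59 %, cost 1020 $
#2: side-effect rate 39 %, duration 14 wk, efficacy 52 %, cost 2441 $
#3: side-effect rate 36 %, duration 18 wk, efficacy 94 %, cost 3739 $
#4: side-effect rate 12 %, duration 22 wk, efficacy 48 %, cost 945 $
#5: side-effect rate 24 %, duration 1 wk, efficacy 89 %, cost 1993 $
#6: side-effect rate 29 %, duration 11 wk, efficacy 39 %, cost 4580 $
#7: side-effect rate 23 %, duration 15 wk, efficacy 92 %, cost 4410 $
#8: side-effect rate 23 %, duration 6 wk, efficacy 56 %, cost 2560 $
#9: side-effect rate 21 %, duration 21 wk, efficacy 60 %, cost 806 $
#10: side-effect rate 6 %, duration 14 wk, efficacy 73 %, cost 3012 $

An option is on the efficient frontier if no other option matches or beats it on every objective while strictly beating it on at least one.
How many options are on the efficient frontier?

#1: not dominated.
#2: dominated by #1 (side-effect rate 31≤39, duration 2≤14, efficacy 59≥52, cost 1020≤2441).
#3: not dominated (best efficacy).
#4: not dominated.
#5: not dominated (best duration).
#6: dominated by #5 (side-effect rate 24≤29, duration 1≤11, efficacy 89≥39, cost 1993≤4580).
#7: not dominated.
#8: not dominated.
#9: not dominated (best cost).
#10: not dominated (best side-effect rate).
Pareto-optimal: #1, #3, #4, #5, #7, #8, #9, #10 → 8.

8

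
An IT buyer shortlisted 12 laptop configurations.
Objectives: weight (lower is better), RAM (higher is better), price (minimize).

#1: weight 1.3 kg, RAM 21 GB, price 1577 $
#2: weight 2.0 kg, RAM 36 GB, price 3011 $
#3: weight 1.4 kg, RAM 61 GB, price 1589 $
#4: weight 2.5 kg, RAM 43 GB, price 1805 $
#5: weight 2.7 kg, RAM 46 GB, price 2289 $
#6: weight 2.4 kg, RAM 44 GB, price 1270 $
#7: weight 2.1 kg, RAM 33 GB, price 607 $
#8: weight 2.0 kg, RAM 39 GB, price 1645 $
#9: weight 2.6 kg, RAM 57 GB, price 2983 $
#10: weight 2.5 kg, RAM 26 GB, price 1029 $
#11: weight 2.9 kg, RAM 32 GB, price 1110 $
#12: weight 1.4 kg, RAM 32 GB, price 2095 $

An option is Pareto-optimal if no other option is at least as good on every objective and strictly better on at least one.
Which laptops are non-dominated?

#1, #3, #6, #7

#1: not dominated (best weight).
#2: dominated by #3 (weight 1.4≤2.0, RAM 61≥36, price 1589≤3011).
#3: not dominated (best RAM).
#4: dominated by #3 (weight 1.4≤2.5, RAM 61≥43, price 1589≤1805).
#5: dominated by #3 (weight 1.4≤2.7, RAM 61≥46, price 1589≤2289).
#6: not dominated.
#7: not dominated (best price).
#8: dominated by #3 (weight 1.4≤2.0, RAM 61≥39, price 1589≤1645).
#9: dominated by #3 (weight 1.4≤2.6, RAM 61≥57, price 1589≤2983).
#10: dominated by #7 (weight 2.1≤2.5, RAM 33≥26, price 607≤1029).
#11: dominated by #7 (weight 2.1≤2.9, RAM 33≥32, price 607≤1110).
#12: dominated by #3 (weight 1.4≤1.4, RAM 61≥32, price 1589≤2095).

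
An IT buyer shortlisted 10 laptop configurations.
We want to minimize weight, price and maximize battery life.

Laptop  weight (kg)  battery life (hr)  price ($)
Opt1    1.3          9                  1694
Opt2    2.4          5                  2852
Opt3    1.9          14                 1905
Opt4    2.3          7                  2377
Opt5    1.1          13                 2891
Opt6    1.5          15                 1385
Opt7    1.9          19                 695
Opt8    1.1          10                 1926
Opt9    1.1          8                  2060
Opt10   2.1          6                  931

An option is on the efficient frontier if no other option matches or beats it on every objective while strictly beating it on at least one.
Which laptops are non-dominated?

Opt1, Opt5, Opt6, Opt7, Opt8

Opt1: not dominated.
Opt2: dominated by Opt1 (weight 1.3≤2.4, battery life 9≥5, price 1694≤2852).
Opt3: dominated by Opt6 (weight 1.5≤1.9, battery life 15≥14, price 1385≤1905).
Opt4: dominated by Opt1 (weight 1.3≤2.3, battery life 9≥7, price 1694≤2377).
Opt5: not dominated.
Opt6: not dominated.
Opt7: not dominated (best battery life).
Opt8: not dominated.
Opt9: dominated by Opt8 (weight 1.1≤1.1, battery life 10≥8, price 1926≤2060).
Opt10: dominated by Opt7 (weight 1.9≤2.1, battery life 19≥6, price 695≤931).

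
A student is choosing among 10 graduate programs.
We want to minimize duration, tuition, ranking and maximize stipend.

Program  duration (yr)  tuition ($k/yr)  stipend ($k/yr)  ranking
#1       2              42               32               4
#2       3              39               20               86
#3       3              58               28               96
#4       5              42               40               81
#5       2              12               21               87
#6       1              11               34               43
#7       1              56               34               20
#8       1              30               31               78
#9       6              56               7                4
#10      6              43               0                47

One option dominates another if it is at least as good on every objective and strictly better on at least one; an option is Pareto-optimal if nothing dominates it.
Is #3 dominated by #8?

#8 vs #3: duration 1≤3, tuition 30≤58, stipend 31≥28, ranking 78≤96 — #8 is at least as good on every objective with at least one strict improvement.

Yes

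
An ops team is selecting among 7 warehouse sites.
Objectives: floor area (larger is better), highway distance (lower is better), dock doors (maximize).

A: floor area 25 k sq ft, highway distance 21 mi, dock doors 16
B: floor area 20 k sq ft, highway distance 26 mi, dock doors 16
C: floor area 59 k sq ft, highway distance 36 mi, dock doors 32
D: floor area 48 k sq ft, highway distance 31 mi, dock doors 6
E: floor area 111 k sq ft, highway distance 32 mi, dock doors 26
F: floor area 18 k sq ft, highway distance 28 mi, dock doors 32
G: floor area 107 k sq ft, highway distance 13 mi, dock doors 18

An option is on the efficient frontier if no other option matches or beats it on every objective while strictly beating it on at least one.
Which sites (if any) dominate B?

A, G

A: floor area 25≥20, highway distance 21≤26, dock doors 16≥16 — dominates B.
G: floor area 107≥20, highway distance 13≤26, dock doors 18≥16 — dominates B.
Others (C, D, E, F) are each worse than B on at least one objective.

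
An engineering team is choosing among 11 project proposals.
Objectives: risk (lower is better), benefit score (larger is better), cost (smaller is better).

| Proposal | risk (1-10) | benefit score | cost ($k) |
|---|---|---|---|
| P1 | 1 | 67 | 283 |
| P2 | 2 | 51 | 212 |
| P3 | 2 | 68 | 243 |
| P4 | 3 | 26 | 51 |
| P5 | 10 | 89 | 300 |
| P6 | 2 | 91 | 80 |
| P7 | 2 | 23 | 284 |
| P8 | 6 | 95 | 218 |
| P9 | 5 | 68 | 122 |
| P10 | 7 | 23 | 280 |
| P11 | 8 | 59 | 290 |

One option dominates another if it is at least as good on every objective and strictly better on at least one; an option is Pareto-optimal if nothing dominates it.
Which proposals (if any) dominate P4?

none

P1: worse on cost (283 vs 51).
P2: worse on cost (212 vs 51).
P3: worse on cost (243 vs 51).
P5: worse on risk (10 vs 3).
P6: worse on cost (80 vs 51).
P7: worse on benefit score (23 vs 26).
P8: worse on risk (6 vs 3).
P9: worse on risk (5 vs 3).
P10: worse on risk (7 vs 3).
P11: worse on risk (8 vs 3).
No option dominates P4.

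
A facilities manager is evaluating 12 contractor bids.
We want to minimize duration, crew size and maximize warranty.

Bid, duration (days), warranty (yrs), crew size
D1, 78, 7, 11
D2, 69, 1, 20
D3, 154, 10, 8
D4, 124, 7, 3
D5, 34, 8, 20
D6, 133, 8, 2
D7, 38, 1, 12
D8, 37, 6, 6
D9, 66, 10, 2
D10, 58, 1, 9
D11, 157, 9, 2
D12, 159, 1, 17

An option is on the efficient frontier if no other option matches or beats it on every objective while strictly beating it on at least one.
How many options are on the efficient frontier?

D1: dominated by D9 (duration 66≤78, warranty 10≥7, crew size 2≤11).
D2: dominated by D5 (duration 34≤69, warranty 8≥1, crew size 20≤20).
D3: dominated by D9 (duration 66≤154, warranty 10≥10, crew size 2≤8).
D4: dominated by D9 (duration 66≤124, warranty 10≥7, crew size 2≤3).
D5: not dominated (best duration).
D6: dominated by D9 (duration 66≤133, warranty 10≥8, crew size 2≤2).
D7: dominated by D8 (duration 37≤38, warranty 6≥1, crew size 6≤12).
D8: not dominated.
D9: not dominated.
D10: dominated by D8 (duration 37≤58, warranty 6≥1, crew size 6≤9).
D11: dominated by D9 (duration 66≤157, warranty 10≥9, crew size 2≤2).
D12: dominated by D1 (duration 78≤159, warranty 7≥1, crew size 11≤17).
Pareto-optimal: D5, D8, D9 → 3.

3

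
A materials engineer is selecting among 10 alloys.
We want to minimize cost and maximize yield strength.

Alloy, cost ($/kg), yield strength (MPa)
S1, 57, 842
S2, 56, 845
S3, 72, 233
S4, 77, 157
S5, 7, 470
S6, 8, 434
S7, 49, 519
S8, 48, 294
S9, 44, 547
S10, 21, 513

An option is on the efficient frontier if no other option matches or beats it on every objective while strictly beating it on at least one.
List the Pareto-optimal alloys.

S2, S5, S9, S10

S1: dominated by S2 (cost 56≤57, yield strength 845≥842).
S2: not dominated (best yield strength).
S3: dominated by S1 (cost 57≤72, yield strength 842≥233).
S4: dominated by S1 (cost 57≤77, yield strength 842≥157).
S5: not dominated (best cost).
S6: dominated by S5 (cost 7≤8, yield strength 470≥434).
S7: dominated by S9 (cost 44≤49, yield strength 547≥519).
S8: dominated by S5 (cost 7≤48, yield strength 470≥294).
S9: not dominated.
S10: not dominated.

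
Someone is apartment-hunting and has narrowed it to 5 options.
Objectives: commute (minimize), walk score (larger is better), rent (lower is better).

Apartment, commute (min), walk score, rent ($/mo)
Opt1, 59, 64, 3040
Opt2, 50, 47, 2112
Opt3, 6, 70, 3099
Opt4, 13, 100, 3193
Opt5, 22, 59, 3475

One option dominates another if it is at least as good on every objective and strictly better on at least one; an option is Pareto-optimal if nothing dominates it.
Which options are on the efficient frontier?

Opt1, Opt2, Opt3, Opt4

Opt1: not dominated.
Opt2: not dominated (best rent).
Opt3: not dominated (best commute).
Opt4: not dominated (best walk score).
Opt5: dominated by Opt3 (commute 6≤22, walk score 70≥59, rent 3099≤3475).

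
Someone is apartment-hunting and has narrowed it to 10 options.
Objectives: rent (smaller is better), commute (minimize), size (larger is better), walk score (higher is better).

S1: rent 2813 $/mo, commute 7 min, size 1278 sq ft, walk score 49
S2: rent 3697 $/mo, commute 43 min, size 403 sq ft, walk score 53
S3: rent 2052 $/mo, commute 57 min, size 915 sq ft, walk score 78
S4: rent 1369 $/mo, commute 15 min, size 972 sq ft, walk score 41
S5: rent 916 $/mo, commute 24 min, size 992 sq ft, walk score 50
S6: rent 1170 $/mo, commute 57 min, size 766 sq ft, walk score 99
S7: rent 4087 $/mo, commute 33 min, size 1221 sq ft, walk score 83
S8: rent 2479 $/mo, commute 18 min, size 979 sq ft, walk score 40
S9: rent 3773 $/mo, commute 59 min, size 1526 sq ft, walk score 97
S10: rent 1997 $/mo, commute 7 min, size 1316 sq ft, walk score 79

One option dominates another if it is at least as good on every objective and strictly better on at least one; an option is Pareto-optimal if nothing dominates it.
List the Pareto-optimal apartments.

S4, S5, S6, S7, S9, S10

S1: dominated by S10 (rent 1997≤2813, commute 7≤7, size 1316≥1278, walk score 79≥49).
S2: dominated by S10 (rent 1997≤3697, commute 7≤43, size 1316≥403, walk score 79≥53).
S3: dominated by S10 (rent 1997≤2052, commute 7≤57, size 1316≥915, walk score 79≥78).
S4: not dominated.
S5: not dominated (best rent).
S6: not dominated (best walk score).
S7: not dominated.
S8: dominated by S10 (rent 1997≤2479, commute 7≤18, size 1316≥979, walk score 79≥40).
S9: not dominated (best size).
S10: not dominated.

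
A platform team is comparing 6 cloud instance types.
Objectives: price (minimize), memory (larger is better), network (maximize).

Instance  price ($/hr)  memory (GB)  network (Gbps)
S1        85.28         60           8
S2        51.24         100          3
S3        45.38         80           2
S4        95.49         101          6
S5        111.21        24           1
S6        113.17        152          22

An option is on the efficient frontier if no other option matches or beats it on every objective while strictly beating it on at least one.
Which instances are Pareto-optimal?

S1, S2, S3, S4, S6

S1: not dominated.
S2: not dominated.
S3: not dominated (best price).
S4: not dominated.
S5: dominated by S1 (price 85.28≤111.21, memory 60≥24, network 8≥1).
S6: not dominated (best memory).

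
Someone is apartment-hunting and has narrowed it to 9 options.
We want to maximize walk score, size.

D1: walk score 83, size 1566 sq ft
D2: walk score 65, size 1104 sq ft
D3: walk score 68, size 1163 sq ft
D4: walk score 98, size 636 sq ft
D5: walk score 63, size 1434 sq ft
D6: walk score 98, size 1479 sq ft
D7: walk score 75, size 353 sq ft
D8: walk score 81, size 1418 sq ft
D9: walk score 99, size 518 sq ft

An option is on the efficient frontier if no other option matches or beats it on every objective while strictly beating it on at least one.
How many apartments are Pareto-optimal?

3

D1: not dominated (best size).
D2: dominated by D1 (walk score 83≥65, size 1566≥1104).
D3: dominated by D1 (walk score 83≥68, size 1566≥1163).
D4: dominated by D6 (walk score 98≥98, size 1479≥636).
D5: dominated by D1 (walk score 83≥63, size 1566≥1434).
D6: not dominated.
D7: dominated by D1 (walk score 83≥75, size 1566≥353).
D8: dominated by D1 (walk score 83≥81, size 1566≥1418).
D9: not dominated (best walk score).
Pareto-optimal: D1, D6, D9 → 3.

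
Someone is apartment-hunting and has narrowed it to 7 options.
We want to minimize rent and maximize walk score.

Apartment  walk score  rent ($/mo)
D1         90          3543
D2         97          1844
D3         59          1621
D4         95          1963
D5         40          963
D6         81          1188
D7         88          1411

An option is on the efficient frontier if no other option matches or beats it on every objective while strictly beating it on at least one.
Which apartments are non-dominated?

D1: dominated by D2 (walk score 97≥90, rent 1844≤3543).
D2: not dominated (best walk score).
D3: dominated by D6 (walk score 81≥59, rent 1188≤1621).
D4: dominated by D2 (walk score 97≥95, rent 1844≤1963).
D5: not dominated (best rent).
D6: not dominated.
D7: not dominated.

D2, D5, D6, D7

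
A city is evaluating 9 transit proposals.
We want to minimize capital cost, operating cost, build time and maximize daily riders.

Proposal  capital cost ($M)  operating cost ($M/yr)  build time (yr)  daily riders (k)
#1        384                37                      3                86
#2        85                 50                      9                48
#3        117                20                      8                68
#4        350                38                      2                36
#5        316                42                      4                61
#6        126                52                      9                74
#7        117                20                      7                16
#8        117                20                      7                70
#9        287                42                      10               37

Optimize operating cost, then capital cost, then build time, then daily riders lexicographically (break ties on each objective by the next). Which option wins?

First minimize operating cost: best is 20, kept {#3, #7, #8}.
Then minimize capital cost: best is 117, kept {#3, #7, #8}.
Then minimize build time: best is 7, kept {#7, #8}.
Then maximize daily riders: best is 70, kept {#8}.

#8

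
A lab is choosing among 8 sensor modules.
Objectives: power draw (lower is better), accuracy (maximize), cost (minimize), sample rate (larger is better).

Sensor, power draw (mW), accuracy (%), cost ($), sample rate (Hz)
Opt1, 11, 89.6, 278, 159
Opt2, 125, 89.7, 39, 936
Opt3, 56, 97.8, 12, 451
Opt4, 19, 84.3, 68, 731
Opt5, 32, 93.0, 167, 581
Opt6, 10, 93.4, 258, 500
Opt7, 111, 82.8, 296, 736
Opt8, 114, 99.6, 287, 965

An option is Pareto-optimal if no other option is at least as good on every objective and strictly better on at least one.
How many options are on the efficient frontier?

Opt1: dominated by Opt6 (power draw 10≤11, accuracy 93.4≥89.6, cost 258≤278, sample rate 500≥159).
Opt2: not dominated.
Opt3: not dominated (best cost).
Opt4: not dominated.
Opt5: not dominated.
Opt6: not dominated (best power draw).
Opt7: not dominated.
Opt8: not dominated (best accuracy).
Pareto-optimal: Opt2, Opt3, Opt4, Opt5, Opt6, Opt7, Opt8 → 7.

7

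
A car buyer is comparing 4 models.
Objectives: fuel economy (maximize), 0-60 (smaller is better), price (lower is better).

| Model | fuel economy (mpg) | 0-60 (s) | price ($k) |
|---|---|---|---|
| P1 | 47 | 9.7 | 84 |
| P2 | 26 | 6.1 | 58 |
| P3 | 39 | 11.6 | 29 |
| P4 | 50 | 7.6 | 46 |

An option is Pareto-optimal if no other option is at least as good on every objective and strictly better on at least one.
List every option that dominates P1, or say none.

P4

P4: fuel economy 50≥47, 0-60 7.6≤9.7, price 46≤84 — dominates P1.
Others (P2, P3) are each worse than P1 on at least one objective.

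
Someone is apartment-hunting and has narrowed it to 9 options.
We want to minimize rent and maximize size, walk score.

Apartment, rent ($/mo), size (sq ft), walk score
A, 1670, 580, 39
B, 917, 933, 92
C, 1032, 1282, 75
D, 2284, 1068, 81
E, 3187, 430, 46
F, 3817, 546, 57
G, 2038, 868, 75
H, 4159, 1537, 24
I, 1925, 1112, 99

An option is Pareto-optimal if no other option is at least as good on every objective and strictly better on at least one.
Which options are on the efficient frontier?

B, C, H, I

A: dominated by B (rent 917≤1670, size 933≥580, walk score 92≥39).
B: not dominated (best rent).
C: not dominated.
D: dominated by I (rent 1925≤2284, size 1112≥1068, walk score 99≥81).
E: dominated by B (rent 917≤3187, size 933≥430, walk score 92≥46).
F: dominated by B (rent 917≤3817, size 933≥546, walk score 92≥57).
G: dominated by B (rent 917≤2038, size 933≥868, walk score 92≥75).
H: not dominated (best size).
I: not dominated (best walk score).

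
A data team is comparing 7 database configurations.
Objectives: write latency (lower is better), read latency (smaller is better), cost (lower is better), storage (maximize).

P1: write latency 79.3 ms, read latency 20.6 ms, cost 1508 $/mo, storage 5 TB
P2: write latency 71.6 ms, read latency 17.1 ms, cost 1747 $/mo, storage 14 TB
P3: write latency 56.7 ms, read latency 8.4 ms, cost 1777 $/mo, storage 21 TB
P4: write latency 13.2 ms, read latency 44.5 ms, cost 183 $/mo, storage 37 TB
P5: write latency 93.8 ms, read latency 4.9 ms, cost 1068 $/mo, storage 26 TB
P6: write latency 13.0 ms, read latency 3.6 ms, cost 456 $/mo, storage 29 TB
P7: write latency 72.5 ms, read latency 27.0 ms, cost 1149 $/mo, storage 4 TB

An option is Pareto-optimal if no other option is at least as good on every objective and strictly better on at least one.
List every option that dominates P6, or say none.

P1: worse on write latency (79.3 vs 13.0).
P2: worse on write latency (71.6 vs 13.0).
P3: worse on write latency (56.7 vs 13.0).
P4: worse on write latency (13.2 vs 13.0).
P5: worse on write latency (93.8 vs 13.0).
P7: worse on write latency (72.5 vs 13.0).
No option dominates P6.

none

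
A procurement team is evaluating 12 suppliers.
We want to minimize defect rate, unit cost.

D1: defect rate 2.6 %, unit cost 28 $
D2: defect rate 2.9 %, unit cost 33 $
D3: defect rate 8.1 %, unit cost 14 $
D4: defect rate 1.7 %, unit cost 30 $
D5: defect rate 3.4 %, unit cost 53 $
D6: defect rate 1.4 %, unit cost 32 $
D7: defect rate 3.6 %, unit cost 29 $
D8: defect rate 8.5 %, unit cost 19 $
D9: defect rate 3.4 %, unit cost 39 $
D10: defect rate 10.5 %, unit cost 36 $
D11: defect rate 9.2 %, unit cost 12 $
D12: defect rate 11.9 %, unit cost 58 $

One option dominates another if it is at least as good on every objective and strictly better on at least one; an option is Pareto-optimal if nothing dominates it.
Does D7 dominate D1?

No

D7 vs D1: D7 is worse on defect rate (3.6 vs 2.6), so it does not dominate D1.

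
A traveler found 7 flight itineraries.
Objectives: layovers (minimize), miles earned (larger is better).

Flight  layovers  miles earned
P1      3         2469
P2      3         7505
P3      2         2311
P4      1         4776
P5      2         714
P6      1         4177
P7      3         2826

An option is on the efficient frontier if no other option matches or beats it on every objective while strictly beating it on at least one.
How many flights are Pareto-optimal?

P1: dominated by P2 (layovers 3≤3, miles earned 7505≥2469).
P2: not dominated (best miles earned).
P3: dominated by P4 (layovers 1≤2, miles earned 4776≥2311).
P4: not dominated.
P5: dominated by P3 (layovers 2≤2, miles earned 2311≥714).
P6: dominated by P4 (layovers 1≤1, miles earned 4776≥4177).
P7: dominated by P2 (layovers 3≤3, miles earned 7505≥2826).
Pareto-optimal: P2, P4 → 2.

2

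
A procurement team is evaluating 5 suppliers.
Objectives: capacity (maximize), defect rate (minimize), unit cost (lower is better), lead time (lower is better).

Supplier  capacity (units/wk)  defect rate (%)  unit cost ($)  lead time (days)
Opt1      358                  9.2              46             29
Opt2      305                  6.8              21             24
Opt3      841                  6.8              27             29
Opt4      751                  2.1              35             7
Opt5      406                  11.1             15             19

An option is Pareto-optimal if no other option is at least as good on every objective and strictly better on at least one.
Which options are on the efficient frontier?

Opt2, Opt3, Opt4, Opt5

Opt1: dominated by Opt3 (capacity 841≥358, defect rate 6.8≤9.2, unit cost 27≤46, lead time 29≤29).
Opt2: not dominated.
Opt3: not dominated (best capacity).
Opt4: not dominated (best defect rate).
Opt5: not dominated (best unit cost).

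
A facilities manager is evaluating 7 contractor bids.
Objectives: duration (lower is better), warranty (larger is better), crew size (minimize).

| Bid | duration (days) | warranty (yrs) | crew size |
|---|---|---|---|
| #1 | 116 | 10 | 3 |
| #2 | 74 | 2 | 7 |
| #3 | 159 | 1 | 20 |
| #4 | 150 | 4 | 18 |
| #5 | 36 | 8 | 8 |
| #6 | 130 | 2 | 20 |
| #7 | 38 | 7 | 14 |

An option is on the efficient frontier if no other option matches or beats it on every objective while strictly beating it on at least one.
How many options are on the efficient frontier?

#1: not dominated (best warranty).
#2: not dominated.
#3: dominated by #1 (duration 116≤159, warranty 10≥1, crew size 3≤20).
#4: dominated by #1 (duration 116≤150, warranty 10≥4, crew size 3≤18).
#5: not dominated (best duration).
#6: dominated by #1 (duration 116≤130, warranty 10≥2, crew size 3≤20).
#7: dominated by #5 (duration 36≤38, warranty 8≥7, crew size 8≤14).
Pareto-optimal: #1, #2, #5 → 3.

3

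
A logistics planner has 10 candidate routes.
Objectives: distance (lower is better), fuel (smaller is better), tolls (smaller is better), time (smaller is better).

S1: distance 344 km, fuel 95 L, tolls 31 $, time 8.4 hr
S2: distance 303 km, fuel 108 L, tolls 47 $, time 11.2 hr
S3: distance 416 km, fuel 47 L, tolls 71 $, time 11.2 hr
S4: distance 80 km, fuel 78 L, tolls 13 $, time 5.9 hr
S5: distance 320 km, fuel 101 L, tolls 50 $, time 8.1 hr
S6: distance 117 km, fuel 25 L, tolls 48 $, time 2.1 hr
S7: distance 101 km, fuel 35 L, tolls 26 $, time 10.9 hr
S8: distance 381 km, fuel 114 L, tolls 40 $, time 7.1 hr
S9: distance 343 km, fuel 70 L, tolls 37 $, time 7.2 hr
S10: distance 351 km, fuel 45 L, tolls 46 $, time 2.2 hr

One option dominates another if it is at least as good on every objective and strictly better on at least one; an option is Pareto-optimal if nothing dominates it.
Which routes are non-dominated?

S1: dominated by S4 (distance 80≤344, fuel 78≤95, tolls 13≤31, time 5.9≤8.4).
S2: dominated by S4 (distance 80≤303, fuel 78≤108, tolls 13≤47, time 5.9≤11.2).
S3: dominated by S6 (distance 117≤416, fuel 25≤47, tolls 48≤71, time 2.1≤11.2).
S4: not dominated (best distance).
S5: dominated by S4 (distance 80≤320, fuel 78≤101, tolls 13≤50, time 5.9≤8.1).
S6: not dominated (best fuel).
S7: not dominated.
S8: dominated by S4 (distance 80≤381, fuel 78≤114, tolls 13≤40, time 5.9≤7.1).
S9: not dominated.
S10: not dominated.

S4, S6, S7, S9, S10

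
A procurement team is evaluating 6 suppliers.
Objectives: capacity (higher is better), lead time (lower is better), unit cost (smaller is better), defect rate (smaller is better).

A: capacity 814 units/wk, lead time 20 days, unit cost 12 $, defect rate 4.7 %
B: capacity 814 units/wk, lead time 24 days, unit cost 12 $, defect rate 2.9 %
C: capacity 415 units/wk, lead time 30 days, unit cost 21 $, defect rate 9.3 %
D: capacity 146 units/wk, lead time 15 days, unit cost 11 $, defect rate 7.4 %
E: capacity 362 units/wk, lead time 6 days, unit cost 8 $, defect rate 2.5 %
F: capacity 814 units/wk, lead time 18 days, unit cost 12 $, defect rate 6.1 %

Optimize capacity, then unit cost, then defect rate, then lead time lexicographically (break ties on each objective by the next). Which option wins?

First maximize capacity: best is 814, kept {A, B, F}.
Then minimize unit cost: best is 12, kept {A, B, F}.
Then minimize defect rate: best is 2.9, kept {B}.

B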